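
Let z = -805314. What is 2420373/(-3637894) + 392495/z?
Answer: -844253866913/732411742179 ≈ -1.1527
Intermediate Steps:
2420373/(-3637894) + 392495/z = 2420373/(-3637894) + 392495/(-805314) = 2420373*(-1/3637894) + 392495*(-1/805314) = -2420373/3637894 - 392495/805314 = -844253866913/732411742179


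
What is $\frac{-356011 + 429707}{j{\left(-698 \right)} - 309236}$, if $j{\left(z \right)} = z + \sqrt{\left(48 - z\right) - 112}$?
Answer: $- \frac{1631492576}{6861363123} - \frac{5264 \sqrt{634}}{6861363123} \approx -0.2378$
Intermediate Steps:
$j{\left(z \right)} = z + \sqrt{-64 - z}$
$\frac{-356011 + 429707}{j{\left(-698 \right)} - 309236} = \frac{-356011 + 429707}{\left(-698 + \sqrt{-64 - -698}\right) - 309236} = \frac{73696}{\left(-698 + \sqrt{-64 + 698}\right) - 309236} = \frac{73696}{\left(-698 + \sqrt{634}\right) - 309236} = \frac{73696}{-309934 + \sqrt{634}}$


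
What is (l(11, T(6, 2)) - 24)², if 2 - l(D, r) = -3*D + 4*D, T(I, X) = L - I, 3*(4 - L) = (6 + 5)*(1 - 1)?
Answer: 1089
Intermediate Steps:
L = 4 (L = 4 - (6 + 5)*(1 - 1)/3 = 4 - 11*0/3 = 4 - ⅓*0 = 4 + 0 = 4)
T(I, X) = 4 - I
l(D, r) = 2 - D (l(D, r) = 2 - (-3*D + 4*D) = 2 - D)
(l(11, T(6, 2)) - 24)² = ((2 - 1*11) - 24)² = ((2 - 11) - 24)² = (-9 - 24)² = (-33)² = 1089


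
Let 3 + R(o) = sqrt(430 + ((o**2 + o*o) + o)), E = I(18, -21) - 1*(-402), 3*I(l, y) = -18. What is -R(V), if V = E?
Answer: 3 - sqrt(314458) ≈ -557.77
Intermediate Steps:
I(l, y) = -6 (I(l, y) = (1/3)*(-18) = -6)
E = 396 (E = -6 - 1*(-402) = -6 + 402 = 396)
V = 396
R(o) = -3 + sqrt(430 + o + 2*o**2) (R(o) = -3 + sqrt(430 + ((o**2 + o*o) + o)) = -3 + sqrt(430 + ((o**2 + o**2) + o)) = -3 + sqrt(430 + (2*o**2 + o)) = -3 + sqrt(430 + (o + 2*o**2)) = -3 + sqrt(430 + o + 2*o**2))
-R(V) = -(-3 + sqrt(430 + 396 + 2*396**2)) = -(-3 + sqrt(430 + 396 + 2*156816)) = -(-3 + sqrt(430 + 396 + 313632)) = -(-3 + sqrt(314458)) = 3 - sqrt(314458)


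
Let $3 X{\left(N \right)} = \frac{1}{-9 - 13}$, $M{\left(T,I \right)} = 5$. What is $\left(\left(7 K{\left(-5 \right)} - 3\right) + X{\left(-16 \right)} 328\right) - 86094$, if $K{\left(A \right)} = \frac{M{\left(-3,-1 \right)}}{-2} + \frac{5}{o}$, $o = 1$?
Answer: $- \frac{5681575}{66} \approx -86085.0$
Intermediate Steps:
$X{\left(N \right)} = - \frac{1}{66}$ ($X{\left(N \right)} = \frac{1}{3 \left(-9 - 13\right)} = \frac{1}{3 \left(-22\right)} = \frac{1}{3} \left(- \frac{1}{22}\right) = - \frac{1}{66}$)
$K{\left(A \right)} = \frac{5}{2}$ ($K{\left(A \right)} = \frac{5}{-2} + \frac{5}{1} = 5 \left(- \frac{1}{2}\right) + 5 \cdot 1 = - \frac{5}{2} + 5 = \frac{5}{2}$)
$\left(\left(7 K{\left(-5 \right)} - 3\right) + X{\left(-16 \right)} 328\right) - 86094 = \left(\left(7 \cdot \frac{5}{2} - 3\right) - \frac{164}{33}\right) - 86094 = \left(\left(\frac{35}{2} - 3\right) - \frac{164}{33}\right) - 86094 = \left(\frac{29}{2} - \frac{164}{33}\right) - 86094 = \frac{629}{66} - 86094 = - \frac{5681575}{66}$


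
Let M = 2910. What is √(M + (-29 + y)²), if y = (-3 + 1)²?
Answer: √3535 ≈ 59.456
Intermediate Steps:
y = 4 (y = (-2)² = 4)
√(M + (-29 + y)²) = √(2910 + (-29 + 4)²) = √(2910 + (-25)²) = √(2910 + 625) = √3535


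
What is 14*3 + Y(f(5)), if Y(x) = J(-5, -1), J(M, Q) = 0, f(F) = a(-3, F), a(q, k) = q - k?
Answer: 42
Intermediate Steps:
f(F) = -3 - F
Y(x) = 0
14*3 + Y(f(5)) = 14*3 + 0 = 42 + 0 = 42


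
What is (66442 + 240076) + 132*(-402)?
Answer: 253454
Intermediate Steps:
(66442 + 240076) + 132*(-402) = 306518 - 53064 = 253454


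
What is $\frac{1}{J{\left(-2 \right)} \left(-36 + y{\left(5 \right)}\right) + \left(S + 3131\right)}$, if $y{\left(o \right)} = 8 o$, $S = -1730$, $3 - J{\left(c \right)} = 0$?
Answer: $\frac{1}{1413} \approx 0.00070771$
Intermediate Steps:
$J{\left(c \right)} = 3$ ($J{\left(c \right)} = 3 - 0 = 3 + 0 = 3$)
$\frac{1}{J{\left(-2 \right)} \left(-36 + y{\left(5 \right)}\right) + \left(S + 3131\right)} = \frac{1}{3 \left(-36 + 8 \cdot 5\right) + \left(-1730 + 3131\right)} = \frac{1}{3 \left(-36 + 40\right) + 1401} = \frac{1}{3 \cdot 4 + 1401} = \frac{1}{12 + 1401} = \frac{1}{1413}$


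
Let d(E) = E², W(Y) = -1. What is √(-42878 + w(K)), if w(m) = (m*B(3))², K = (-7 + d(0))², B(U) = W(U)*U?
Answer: I*√21269 ≈ 145.84*I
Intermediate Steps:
B(U) = -U
K = 49 (K = (-7 + 0²)² = (-7 + 0)² = (-7)² = 49)
w(m) = 9*m² (w(m) = (m*(-1*3))² = (m*(-3))² = (-3*m)² = 9*m²)
√(-42878 + w(K)) = √(-42878 + 9*49²) = √(-42878 + 9*2401) = √(-42878 + 21609) = √(-21269) = I*√21269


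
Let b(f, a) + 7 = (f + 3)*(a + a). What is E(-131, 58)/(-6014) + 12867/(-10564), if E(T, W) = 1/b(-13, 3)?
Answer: -2592296341/2128318516 ≈ -1.2180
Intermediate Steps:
b(f, a) = -7 + 2*a*(3 + f) (b(f, a) = -7 + (f + 3)*(a + a) = -7 + (3 + f)*(2*a) = -7 + 2*a*(3 + f))
E(T, W) = -1/67 (E(T, W) = 1/(-7 + 6*3 + 2*3*(-13)) = 1/(-7 + 18 - 78) = 1/(-67) = -1/67)
E(-131, 58)/(-6014) + 12867/(-10564) = -1/67/(-6014) + 12867/(-10564) = -1/67*(-1/6014) + 12867*(-1/10564) = 1/402938 - 12867/10564 = -2592296341/2128318516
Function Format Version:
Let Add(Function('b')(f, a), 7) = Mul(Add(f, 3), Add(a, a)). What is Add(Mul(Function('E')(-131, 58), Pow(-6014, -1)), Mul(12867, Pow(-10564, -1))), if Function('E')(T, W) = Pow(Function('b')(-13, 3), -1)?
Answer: Rational(-2592296341, 2128318516) ≈ -1.2180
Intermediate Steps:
Function('b')(f, a) = Add(-7, Mul(2, a, Add(3, f))) (Function('b')(f, a) = Add(-7, Mul(Add(f, 3), Add(a, a))) = Add(-7, Mul(Add(3, f), Mul(2, a))) = Add(-7, Mul(2, a, Add(3, f))))
Function('E')(T, W) = Rational(-1, 67) (Function('E')(T, W) = Pow(Add(-7, Mul(6, 3), Mul(2, 3, -13)), -1) = Pow(Add(-7, 18, -78), -1) = Pow(-67, -1) = Rational(-1, 67))
Add(Mul(Function('E')(-131, 58), Pow(-6014, -1)), Mul(12867, Pow(-10564, -1))) = Add(Mul(Rational(-1, 67), Pow(-6014, -1)), Mul(12867, Pow(-10564, -1))) = Add(Mul(Rational(-1, 67), Rational(-1, 6014)), Mul(12867, Rational(-1, 10564))) = Add(Rational(1, 402938), Rational(-12867, 10564)) = Rational(-2592296341, 2128318516)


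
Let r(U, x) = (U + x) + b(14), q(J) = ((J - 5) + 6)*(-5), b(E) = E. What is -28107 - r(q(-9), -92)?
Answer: -28069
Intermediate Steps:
q(J) = -5 - 5*J (q(J) = ((-5 + J) + 6)*(-5) = (1 + J)*(-5) = -5 - 5*J)
r(U, x) = 14 + U + x (r(U, x) = (U + x) + 14 = 14 + U + x)
-28107 - r(q(-9), -92) = -28107 - (14 + (-5 - 5*(-9)) - 92) = -28107 - (14 + (-5 + 45) - 92) = -28107 - (14 + 40 - 92) = -28107 - 1*(-38) = -28107 + 38 = -28069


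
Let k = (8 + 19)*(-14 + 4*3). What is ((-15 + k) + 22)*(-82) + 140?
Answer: 3994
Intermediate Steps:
k = -54 (k = 27*(-14 + 12) = 27*(-2) = -54)
((-15 + k) + 22)*(-82) + 140 = ((-15 - 54) + 22)*(-82) + 140 = (-69 + 22)*(-82) + 140 = -47*(-82) + 140 = 3854 + 140 = 3994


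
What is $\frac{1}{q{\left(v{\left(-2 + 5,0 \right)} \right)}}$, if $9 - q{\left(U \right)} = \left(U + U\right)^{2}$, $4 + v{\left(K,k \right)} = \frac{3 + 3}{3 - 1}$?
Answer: $\frac{1}{5} \approx 0.2$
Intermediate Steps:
$v{\left(K,k \right)} = -1$ ($v{\left(K,k \right)} = -4 + \frac{3 + 3}{3 - 1} = -4 + \frac{6}{2} = -4 + 6 \cdot \frac{1}{2} = -4 + 3 = -1$)
$q{\left(U \right)} = 9 - 4 U^{2}$ ($q{\left(U \right)} = 9 - \left(U + U\right)^{2} = 9 - \left(2 U\right)^{2} = 9 - 4 U^{2}$)
$\frac{1}{q{\left(v{\left(-2 + 5,0 \right)} \right)}} = \frac{1}{9 - 4 \left(-1\right)^{2}} = \frac{1}{9 - 4} = \frac{1}{5}$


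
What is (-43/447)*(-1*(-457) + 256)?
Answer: -30659/447 ≈ -68.588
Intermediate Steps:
(-43/447)*(-1*(-457) + 256) = (-43*1/447)*(457 + 256) = -43/447*713 = -30659/447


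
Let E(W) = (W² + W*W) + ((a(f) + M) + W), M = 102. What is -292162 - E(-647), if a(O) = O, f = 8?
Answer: -1128843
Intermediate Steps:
E(W) = 110 + W + 2*W² (E(W) = (W² + W*W) + ((8 + 102) + W) = (W² + W²) + (110 + W) = 2*W² + (110 + W) = 110 + W + 2*W²)
-292162 - E(-647) = -292162 - (110 - 647 + 2*(-647)²) = -292162 - (110 - 647 + 2*418609) = -292162 - (110 - 647 + 837218) = -292162 - 1*836681 = -292162 - 836681 = -1128843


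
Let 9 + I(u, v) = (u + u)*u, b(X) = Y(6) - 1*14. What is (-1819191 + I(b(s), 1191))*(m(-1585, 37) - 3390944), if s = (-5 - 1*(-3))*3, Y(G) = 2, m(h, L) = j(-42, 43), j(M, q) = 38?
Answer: 6167759614272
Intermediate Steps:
m(h, L) = 38
s = -6 (s = (-5 + 3)*3 = -2*3 = -6)
b(X) = -12 (b(X) = 2 - 1*14 = 2 - 14 = -12)
I(u, v) = -9 + 2*u² (I(u, v) = -9 + (u + u)*u = -9 + (2*u)*u = -9 + 2*u²)
(-1819191 + I(b(s), 1191))*(m(-1585, 37) - 3390944) = (-1819191 + (-9 + 2*(-12)²))*(38 - 3390944) = (-1819191 + (-9 + 2*144))*(-3390906) = (-1819191 + (-9 + 288))*(-3390906) = (-1819191 + 279)*(-3390906) = -1818912*(-3390906) = 6167759614272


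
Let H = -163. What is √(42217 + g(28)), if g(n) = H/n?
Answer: √8273391/14 ≈ 205.45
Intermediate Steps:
g(n) = -163/n
√(42217 + g(28)) = √(42217 - 163/28) = √(1181913/28) = √8273391/14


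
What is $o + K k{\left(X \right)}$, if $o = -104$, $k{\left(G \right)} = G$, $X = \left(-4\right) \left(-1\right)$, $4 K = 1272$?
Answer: $1168$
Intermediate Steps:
$K = 318$ ($K = \frac{1}{4} \cdot 1272 = 318$)
$X = 4$
$o + K k{\left(X \right)} = -104 + 318 \cdot 4 = -104 + 1272 = 1168$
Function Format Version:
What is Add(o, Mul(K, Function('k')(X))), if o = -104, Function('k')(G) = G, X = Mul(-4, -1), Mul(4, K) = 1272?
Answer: 1168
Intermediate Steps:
K = 318 (K = Mul(Rational(1, 4), 1272) = 318)
X = 4
Add(o, Mul(K, Function('k')(X))) = Add(-104, Mul(318, 4)) = Add(-104, 1272) = 1168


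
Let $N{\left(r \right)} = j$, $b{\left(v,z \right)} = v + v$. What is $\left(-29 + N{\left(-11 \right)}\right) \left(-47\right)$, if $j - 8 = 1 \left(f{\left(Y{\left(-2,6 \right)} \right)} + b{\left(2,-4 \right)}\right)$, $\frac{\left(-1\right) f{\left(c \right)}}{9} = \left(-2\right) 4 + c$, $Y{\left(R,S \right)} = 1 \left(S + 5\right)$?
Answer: $2068$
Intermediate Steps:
$b{\left(v,z \right)} = 2 v$
$Y{\left(R,S \right)} = 5 + S$ ($Y{\left(R,S \right)} = 1 \left(5 + S\right) = 5 + S$)
$f{\left(c \right)} = 72 - 9 c$ ($f{\left(c \right)} = - 9 \left(\left(-2\right) 4 + c\right) = - 9 \left(-8 + c\right) = 72 - 9 c$)
$j = -15$ ($j = 8 + 1 \left(\left(72 - 9 \left(5 + 6\right)\right) + 2 \cdot 2\right) = 8 + 1 \left(\left(72 - 99\right) + 4\right) = 8 + 1 \left(-27 + 4\right) = 8 + 1 \left(-23\right) = 8 - 23 = -15$)
$N{\left(r \right)} = -15$
$\left(-29 + N{\left(-11 \right)}\right) \left(-47\right) = \left(-29 - 15\right) \left(-47\right) = \left(-44\right) \left(-47\right) = 2068$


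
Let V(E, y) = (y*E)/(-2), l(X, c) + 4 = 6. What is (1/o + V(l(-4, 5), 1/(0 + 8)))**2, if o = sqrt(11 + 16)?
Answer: 91/1728 - sqrt(3)/36 ≈ 0.0045495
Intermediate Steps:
o = 3*sqrt(3) (o = sqrt(27) = 3*sqrt(3) ≈ 5.1962)
l(X, c) = 2 (l(X, c) = -4 + 6 = 2)
V(E, y) = -E*y/2 (V(E, y) = (E*y)*(-1/2) = -E*y/2)
(1/o + V(l(-4, 5), 1/(0 + 8)))**2 = (1/(3*sqrt(3)) - 1/2*2/(0 + 8))**2 = (sqrt(3)/9 - 1/2*2/8)**2 = (sqrt(3)/9 - 1/2*2*1/8)**2 = (sqrt(3)/9 - 1/8)**2 = (-1/8 + sqrt(3)/9)**2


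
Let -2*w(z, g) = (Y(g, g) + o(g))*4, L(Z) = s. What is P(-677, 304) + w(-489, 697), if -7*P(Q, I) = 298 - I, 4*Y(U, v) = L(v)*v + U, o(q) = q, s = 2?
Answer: -34141/14 ≈ -2438.6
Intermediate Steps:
L(Z) = 2
Y(U, v) = v/2 + U/4 (Y(U, v) = (2*v + U)/4 = (U + 2*v)/4 = v/2 + U/4)
P(Q, I) = -298/7 + I/7 (P(Q, I) = -(298 - I)/7 = -298/7 + I/7)
w(z, g) = -7*g/2 (w(z, g) = -((g/2 + g/4) + g)*4/2 = -(3*g/4 + g)*4/2 = -7*g/4*4/2 = -7*g/2)
P(-677, 304) + w(-489, 697) = (-298/7 + (⅐)*304) - 7/2*697 = (-298/7 + 304/7) - 4879/2 = 6/7 - 4879/2 = -34141/14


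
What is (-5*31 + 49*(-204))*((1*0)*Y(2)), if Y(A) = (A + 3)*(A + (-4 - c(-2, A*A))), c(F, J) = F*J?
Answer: 0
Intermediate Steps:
Y(A) = (3 + A)*(-4 + A + 2*A**2) (Y(A) = (A + 3)*(A + (-4 - (-2)*A*A)) = (3 + A)*(A + (-4 - (-2)*A**2)) = (3 + A)*(A + (-4 + 2*A**2)) = (3 + A)*(-4 + A + 2*A**2))
(-5*31 + 49*(-204))*((1*0)*Y(2)) = (-5*31 + 49*(-204))*((1*0)*(-12 - 1*2 + 2*2**3 + 7*2**2)) = (-155 - 9996)*(0*(-12 - 2 + 2*8 + 7*4)) = -0*(-12 - 2 + 16 + 28) = -0*30 = -10151*0 = 0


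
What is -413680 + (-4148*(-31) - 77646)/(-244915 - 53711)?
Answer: -61767827311/149313 ≈ -4.1368e+5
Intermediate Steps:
-413680 + (-4148*(-31) - 77646)/(-244915 - 53711) = -413680 + (128588 - 77646)/(-298626) = -413680 + 50942*(-1/298626) = -413680 - 25471/149313 = -61767827311/149313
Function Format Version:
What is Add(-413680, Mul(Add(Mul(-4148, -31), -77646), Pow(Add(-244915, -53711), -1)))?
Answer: Rational(-61767827311, 149313) ≈ -4.1368e+5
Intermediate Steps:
Add(-413680, Mul(Add(Mul(-4148, -31), -77646), Pow(Add(-244915, -53711), -1))) = Add(-413680, Mul(Add(128588, -77646), Pow(-298626, -1))) = Add(-413680, Mul(50942, Rational(-1, 298626))) = Add(-413680, Rational(-25471, 149313)) = Rational(-61767827311, 149313)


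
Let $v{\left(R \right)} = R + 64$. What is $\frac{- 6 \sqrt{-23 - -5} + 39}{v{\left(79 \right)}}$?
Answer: $\frac{3}{11} - \frac{18 i \sqrt{2}}{143} \approx 0.27273 - 0.17801 i$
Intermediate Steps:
$v{\left(R \right)} = 64 + R$
$\frac{- 6 \sqrt{-23 - -5} + 39}{v{\left(79 \right)}} = \frac{- 6 \sqrt{-23 - -5} + 39}{64 + 79} = \frac{- 6 \sqrt{-23 + \left(-1 + 6\right)} + 39}{143} = \left(- 6 \sqrt{-23 + 5} + 39\right) \frac{1}{143} = \left(- 6 \sqrt{-18} + 39\right) \frac{1}{143} = \left(- 6 \cdot 3 i \sqrt{2} + 39\right) \frac{1}{143} = \left(- 18 i \sqrt{2} + 39\right) \frac{1}{143} = \left(39 - 18 i \sqrt{2}\right) \frac{1}{143} = \frac{3}{11} - \frac{18 i \sqrt{2}}{143}$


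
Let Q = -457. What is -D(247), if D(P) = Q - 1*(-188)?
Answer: 269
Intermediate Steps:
D(P) = -269 (D(P) = -457 - 1*(-188) = -457 + 188 = -269)
-D(247) = -1*(-269) = 269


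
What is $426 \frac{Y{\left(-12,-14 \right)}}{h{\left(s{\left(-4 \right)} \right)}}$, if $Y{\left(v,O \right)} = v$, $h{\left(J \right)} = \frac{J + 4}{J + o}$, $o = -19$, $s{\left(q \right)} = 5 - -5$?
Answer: $\frac{23004}{7} \approx 3286.3$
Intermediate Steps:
$s{\left(q \right)} = 10$ ($s{\left(q \right)} = 5 + 5 = 10$)
$h{\left(J \right)} = \frac{4 + J}{-19 + J}$ ($h{\left(J \right)} = \frac{J + 4}{J - 19} = \frac{4 + J}{-19 + J}$)
$426 \frac{Y{\left(-12,-14 \right)}}{h{\left(s{\left(-4 \right)} \right)}} = 426 \left(- \frac{12}{\frac{1}{-19 + 10} \left(4 + 10\right)}\right) = 426 \left(- \frac{12}{\frac{1}{-9} \cdot 14}\right) = 426 \left(- \frac{12}{\left(- \frac{1}{9}\right) 14}\right) = 426 \left(- \frac{12}{- \frac{14}{9}}\right) = 426 \left(\left(-12\right) \left(- \frac{9}{14}\right)\right) = 426 \cdot \frac{54}{7} = \frac{23004}{7}$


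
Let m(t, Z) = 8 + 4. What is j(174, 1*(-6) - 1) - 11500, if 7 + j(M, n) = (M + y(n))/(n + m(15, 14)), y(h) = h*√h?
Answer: -57361/5 - 7*I*√7/5 ≈ -11472.0 - 3.7041*I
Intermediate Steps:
m(t, Z) = 12
y(h) = h^(3/2)
j(M, n) = -7 + (M + n^(3/2))/(12 + n) (j(M, n) = -7 + (M + n^(3/2))/(n + 12) = -7 + (M + n^(3/2))/(12 + n))
j(174, 1*(-6) - 1) - 11500 = (-84 + 174 + (1*(-6) - 1)^(3/2) - 7*(1*(-6) - 1))/(12 + (1*(-6) - 1)) - 11500 = (-84 + 174 + (-6 - 1)^(3/2) - 7*(-6 - 1))/(12 + (-6 - 1)) - 11500 = (-84 + 174 + (-7)^(3/2) - 7*(-7))/(12 - 7) - 11500 = (-84 + 174 - 7*I*√7 + 49)/5 - 11500 = (139 - 7*I*√7)/5 - 11500 = (139/5 - 7*I*√7/5) - 11500 = -57361/5 - 7*I*√7/5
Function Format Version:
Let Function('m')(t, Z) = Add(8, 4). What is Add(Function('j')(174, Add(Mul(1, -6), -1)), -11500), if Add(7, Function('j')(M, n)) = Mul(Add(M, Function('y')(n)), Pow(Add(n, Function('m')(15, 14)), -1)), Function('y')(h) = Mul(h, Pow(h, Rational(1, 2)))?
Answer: Add(Rational(-57361, 5), Mul(Rational(-7, 5), I, Pow(7, Rational(1, 2)))) ≈ Add(-11472., Mul(-3.7041, I))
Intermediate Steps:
Function('m')(t, Z) = 12
Function('y')(h) = Pow(h, Rational(3, 2))
Function('j')(M, n) = Add(-7, Mul(Pow(Add(12, n), -1), Add(M, Pow(n, Rational(3, 2))))) (Function('j')(M, n) = Add(-7, Mul(Add(M, Pow(n, Rational(3, 2))), Pow(Add(n, 12), -1))) = Add(-7, Mul(Add(M, Pow(n, Rational(3, 2))), Pow(Add(12, n), -1))) = Add(-7, Mul(Pow(Add(12, n), -1), Add(M, Pow(n, Rational(3, 2))))))
Add(Function('j')(174, Add(Mul(1, -6), -1)), -11500) = Add(Mul(Pow(Add(12, Add(Mul(1, -6), -1)), -1), Add(-84, 174, Pow(Add(Mul(1, -6), -1), Rational(3, 2)), Mul(-7, Add(Mul(1, -6), -1)))), -11500) = Add(Mul(Pow(Add(12, Add(-6, -1)), -1), Add(-84, 174, Pow(Add(-6, -1), Rational(3, 2)), Mul(-7, Add(-6, -1)))), -11500) = Add(Mul(Pow(Add(12, -7), -1), Add(-84, 174, Pow(-7, Rational(3, 2)), Mul(-7, -7))), -11500) = Add(Mul(Pow(5, -1), Add(-84, 174, Mul(-7, I, Pow(7, Rational(1, 2))), 49)), -11500) = Add(Mul(Rational(1, 5), Add(139, Mul(-7, I, Pow(7, Rational(1, 2))))), -11500) = Add(Add(Rational(139, 5), Mul(Rational(-7, 5), I, Pow(7, Rational(1, 2)))), -11500) = Add(Rational(-57361, 5), Mul(Rational(-7, 5), I, Pow(7, Rational(1, 2))))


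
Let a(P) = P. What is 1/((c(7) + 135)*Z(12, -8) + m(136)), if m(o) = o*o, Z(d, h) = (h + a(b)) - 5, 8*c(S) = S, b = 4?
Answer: 8/138185 ≈ 5.7893e-5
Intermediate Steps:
c(S) = S/8
Z(d, h) = -1 + h (Z(d, h) = (h + 4) - 5 = (4 + h) - 5 = -1 + h)
m(o) = o²
1/((c(7) + 135)*Z(12, -8) + m(136)) = 1/(((⅛)*7 + 135)*(-1 - 8) + 136²) = 1/((7/8 + 135)*(-9) + 18496) = 1/((1087/8)*(-9) + 18496) = 1/(-9783/8 + 18496) = 1/(138185/8) = 8/138185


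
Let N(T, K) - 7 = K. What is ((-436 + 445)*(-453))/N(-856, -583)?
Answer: 453/64 ≈ 7.0781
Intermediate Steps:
N(T, K) = 7 + K
((-436 + 445)*(-453))/N(-856, -583) = ((-436 + 445)*(-453))/(7 - 583) = (9*(-453))/(-576) = -4077*(-1/576) = 453/64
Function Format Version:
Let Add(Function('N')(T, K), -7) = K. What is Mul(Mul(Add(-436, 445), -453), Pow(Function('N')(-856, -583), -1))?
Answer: Rational(453, 64) ≈ 7.0781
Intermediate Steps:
Function('N')(T, K) = Add(7, K)
Mul(Mul(Add(-436, 445), -453), Pow(Function('N')(-856, -583), -1)) = Mul(Mul(Add(-436, 445), -453), Pow(Add(7, -583), -1)) = Mul(Mul(9, -453), Pow(-576, -1)) = Mul(-4077, Rational(-1, 576)) = Rational(453, 64)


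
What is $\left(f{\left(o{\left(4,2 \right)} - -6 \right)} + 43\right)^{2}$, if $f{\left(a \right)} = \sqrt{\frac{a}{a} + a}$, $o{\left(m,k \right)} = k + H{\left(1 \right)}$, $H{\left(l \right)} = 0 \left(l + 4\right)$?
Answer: $2116$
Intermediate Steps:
$H{\left(l \right)} = 0$ ($H{\left(l \right)} = 0 \left(4 + l\right) = 0$)
$o{\left(m,k \right)} = k$ ($o{\left(m,k \right)} = k + 0 = k$)
$f{\left(a \right)} = \sqrt{1 + a}$
$\left(f{\left(o{\left(4,2 \right)} - -6 \right)} + 43\right)^{2} = \left(\sqrt{1 + \left(2 - -6\right)} + 43\right)^{2} = \left(\sqrt{1 + \left(2 + 6\right)} + 43\right)^{2} = \left(\sqrt{1 + 8} + 43\right)^{2} = \left(\sqrt{9} + 43\right)^{2} = \left(3 + 43\right)^{2} = 46^{2} = 2116$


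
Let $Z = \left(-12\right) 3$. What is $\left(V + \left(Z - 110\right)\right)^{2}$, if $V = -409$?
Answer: $308025$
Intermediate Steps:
$Z = -36$
$\left(V + \left(Z - 110\right)\right)^{2} = \left(-409 - 146\right)^{2} = \left(-555\right)^{2} = 308025$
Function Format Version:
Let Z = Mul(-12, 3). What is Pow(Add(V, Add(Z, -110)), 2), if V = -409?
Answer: 308025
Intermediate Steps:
Z = -36
Pow(Add(V, Add(Z, -110)), 2) = Pow(Add(-409, Add(-36, -110)), 2) = Pow(Add(-409, -146), 2) = Pow(-555, 2) = 308025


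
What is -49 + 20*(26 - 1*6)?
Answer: 351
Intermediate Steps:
-49 + 20*(26 - 1*6) = -49 + 20*(26 - 6) = -49 + 20*20 = -49 + 400 = 351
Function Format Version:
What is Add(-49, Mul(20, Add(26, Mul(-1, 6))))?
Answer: 351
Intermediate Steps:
Add(-49, Mul(20, Add(26, Mul(-1, 6)))) = Add(-49, Mul(20, Add(26, -6))) = Add(-49, Mul(20, 20)) = Add(-49, 400) = 351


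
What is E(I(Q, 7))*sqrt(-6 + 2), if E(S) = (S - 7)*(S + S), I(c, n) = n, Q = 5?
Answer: 0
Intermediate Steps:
E(S) = 2*S*(-7 + S) (E(S) = (-7 + S)*(2*S) = 2*S*(-7 + S))
E(I(Q, 7))*sqrt(-6 + 2) = (2*7*(-7 + 7))*sqrt(-6 + 2) = (2*7*0)*sqrt(-4) = 0*(2*I) = 0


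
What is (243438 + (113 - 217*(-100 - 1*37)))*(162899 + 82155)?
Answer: 66968357120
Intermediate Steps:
(243438 + (113 - 217*(-100 - 1*37)))*(162899 + 82155) = (243438 + (113 - 217*(-100 - 37)))*245054 = (243438 + (113 - 217*(-137)))*245054 = (243438 + (113 + 29729))*245054 = (243438 + 29842)*245054 = 273280*245054 = 66968357120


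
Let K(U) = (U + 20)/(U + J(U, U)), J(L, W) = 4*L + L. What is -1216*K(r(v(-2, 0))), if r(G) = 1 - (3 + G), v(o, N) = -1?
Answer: 11552/3 ≈ 3850.7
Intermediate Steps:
J(L, W) = 5*L
r(G) = -2 - G (r(G) = 1 + (-3 - G) = -2 - G)
K(U) = (20 + U)/(6*U) (K(U) = (U + 20)/(U + 5*U) = (20 + U)/((6*U)) = (20 + U)*(1/(6*U)) = (20 + U)/(6*U))
-1216*K(r(v(-2, 0))) = -608*(20 + (-2 - 1*(-1)))/(3*(-2 - 1*(-1))) = -608*(20 + (-2 + 1))/(3*(-2 + 1)) = -608*(20 - 1)/(3*(-1)) = -608*(-1)*19/3 = -1216*(-19/6) = 11552/3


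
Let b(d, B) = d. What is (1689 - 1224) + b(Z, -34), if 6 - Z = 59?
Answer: 412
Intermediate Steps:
Z = -53 (Z = 6 - 1*59 = 6 - 59 = -53)
(1689 - 1224) + b(Z, -34) = (1689 - 1224) - 53 = 465 - 53 = 412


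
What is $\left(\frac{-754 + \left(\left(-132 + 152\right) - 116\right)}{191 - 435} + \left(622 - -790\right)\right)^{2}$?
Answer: $\frac{29821490721}{14884} \approx 2.0036 \cdot 10^{6}$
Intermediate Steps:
$\left(\frac{-754 + \left(\left(-132 + 152\right) - 116\right)}{191 - 435} + \left(622 - -790\right)\right)^{2} = \left(\frac{-754 + \left(20 - 116\right)}{-244} + \left(622 + 790\right)\right)^{2} = \left(\left(-754 - 96\right) \left(- \frac{1}{244}\right) + 1412\right)^{2} = \left(\left(-850\right) \left(- \frac{1}{244}\right) + 1412\right)^{2} = \left(\frac{425}{122} + 1412\right)^{2} = \left(\frac{172689}{122}\right)^{2} = \frac{29821490721}{14884}$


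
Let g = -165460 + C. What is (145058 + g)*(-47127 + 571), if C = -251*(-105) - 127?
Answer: -271235256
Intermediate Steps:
C = 26228 (C = 26355 - 127 = 26228)
g = -139232 (g = -165460 + 26228 = -139232)
(145058 + g)*(-47127 + 571) = (145058 - 139232)*(-47127 + 571) = 5826*(-46556) = -271235256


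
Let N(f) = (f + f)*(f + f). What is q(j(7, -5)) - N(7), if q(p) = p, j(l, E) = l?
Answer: -189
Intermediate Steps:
N(f) = 4*f**2 (N(f) = (2*f)*(2*f) = 4*f**2)
q(j(7, -5)) - N(7) = 7 - 4*7**2 = 7 - 4*49 = 7 - 1*196 = 7 - 196 = -189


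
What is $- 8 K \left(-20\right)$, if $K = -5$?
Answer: $-800$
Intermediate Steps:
$- 8 K \left(-20\right) = \left(-8\right) \left(-5\right) \left(-20\right) = 40 \left(-20\right) = -800$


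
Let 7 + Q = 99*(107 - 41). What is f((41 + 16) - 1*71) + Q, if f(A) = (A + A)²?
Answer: 7311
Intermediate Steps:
Q = 6527 (Q = -7 + 99*(107 - 41) = -7 + 99*66 = -7 + 6534 = 6527)
f(A) = 4*A² (f(A) = (2*A)² = 4*A²)
f((41 + 16) - 1*71) + Q = 4*((41 + 16) - 1*71)² + 6527 = 4*(57 - 71)² + 6527 = 4*(-14)² + 6527 = 4*196 + 6527 = 784 + 6527 = 7311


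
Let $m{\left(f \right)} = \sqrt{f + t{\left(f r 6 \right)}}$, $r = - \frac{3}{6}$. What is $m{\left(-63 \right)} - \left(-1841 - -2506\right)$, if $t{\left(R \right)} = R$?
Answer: $-665 + 3 \sqrt{14} \approx -653.78$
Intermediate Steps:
$r = - \frac{1}{2}$ ($r = \left(-3\right) \frac{1}{6} = - \frac{1}{2} \approx -0.5$)
$m{\left(f \right)} = \sqrt{2} \sqrt{- f}$ ($m{\left(f \right)} = \sqrt{f + f \left(- \frac{1}{2}\right) 6} = \sqrt{f + - \frac{f}{2} \cdot 6} = \sqrt{f - 3 f} = \sqrt{- 2 f} = \sqrt{2} \sqrt{- f}$)
$m{\left(-63 \right)} - \left(-1841 - -2506\right) = \sqrt{2} \sqrt{\left(-1\right) \left(-63\right)} - \left(-1841 - -2506\right) = \sqrt{2} \sqrt{63} - \left(-1841 + 2506\right) = \sqrt{2} \cdot 3 \sqrt{7} - 665 = 3 \sqrt{14} - 665 = -665 + 3 \sqrt{14}$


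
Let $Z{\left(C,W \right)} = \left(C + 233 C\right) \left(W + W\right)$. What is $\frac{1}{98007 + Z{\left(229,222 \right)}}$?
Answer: $\frac{1}{23890191} \approx 4.1858 \cdot 10^{-8}$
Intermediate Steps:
$Z{\left(C,W \right)} = 468 C W$ ($Z{\left(C,W \right)} = 234 C 2 W = 468 C W$)
$\frac{1}{98007 + Z{\left(229,222 \right)}} = \frac{1}{98007 + 468 \cdot 229 \cdot 222} = \frac{1}{98007 + 23792184} = \frac{1}{23890191}$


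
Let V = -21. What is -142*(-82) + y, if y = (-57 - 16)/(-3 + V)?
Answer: 279529/24 ≈ 11647.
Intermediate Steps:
y = 73/24 (y = (-57 - 16)/(-3 - 21) = -73/(-24) = -73*(-1/24) = 73/24 ≈ 3.0417)
-142*(-82) + y = -142*(-82) + 73/24 = 11644 + 73/24 = 279529/24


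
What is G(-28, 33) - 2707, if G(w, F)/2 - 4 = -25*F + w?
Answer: -4405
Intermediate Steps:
G(w, F) = 8 - 50*F + 2*w (G(w, F) = 8 + 2*(-25*F + w) = 8 + 2*(w - 25*F) = 8 + (-50*F + 2*w) = 8 - 50*F + 2*w)
G(-28, 33) - 2707 = (8 - 50*33 + 2*(-28)) - 2707 = (8 - 1650 - 56) - 2707 = -1698 - 2707 = -4405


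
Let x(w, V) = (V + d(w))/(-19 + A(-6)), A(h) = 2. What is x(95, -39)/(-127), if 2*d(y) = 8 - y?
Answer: -165/4318 ≈ -0.038212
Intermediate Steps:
d(y) = 4 - y/2 (d(y) = (8 - y)/2 = 4 - y/2)
x(w, V) = -4/17 - V/17 + w/34 (x(w, V) = (V + (4 - w/2))/(-19 + 2) = (4 + V - w/2)/(-17) = (4 + V - w/2)*(-1/17) = -4/17 - V/17 + w/34)
x(95, -39)/(-127) = (-4/17 - 1/17*(-39) + (1/34)*95)/(-127) = (-4/17 + 39/17 + 95/34)*(-1/127) = (165/34)*(-1/127) = -165/4318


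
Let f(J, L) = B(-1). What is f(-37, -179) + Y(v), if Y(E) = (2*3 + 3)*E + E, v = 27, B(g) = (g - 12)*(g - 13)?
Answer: 452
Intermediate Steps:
B(g) = (-13 + g)*(-12 + g) (B(g) = (-12 + g)*(-13 + g) = (-13 + g)*(-12 + g))
f(J, L) = 182 (f(J, L) = 156 + (-1)² - 25*(-1) = 156 + 1 + 25 = 182)
Y(E) = 10*E (Y(E) = (6 + 3)*E + E = 9*E + E = 10*E)
f(-37, -179) + Y(v) = 182 + 10*27 = 182 + 270 = 452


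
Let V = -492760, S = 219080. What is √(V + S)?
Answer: 4*I*√17105 ≈ 523.14*I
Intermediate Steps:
√(V + S) = √(-492760 + 219080) = √(-273680) = 4*I*√17105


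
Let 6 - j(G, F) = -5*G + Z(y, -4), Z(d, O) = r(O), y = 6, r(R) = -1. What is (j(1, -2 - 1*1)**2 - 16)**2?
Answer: 16384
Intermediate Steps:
Z(d, O) = -1
j(G, F) = 7 + 5*G (j(G, F) = 6 - (-5*G - 1) = 6 - (-1 - 5*G) = 6 + (1 + 5*G) = 7 + 5*G)
(j(1, -2 - 1*1)**2 - 16)**2 = ((7 + 5*1)**2 - 16)**2 = ((7 + 5)**2 - 16)**2 = (12**2 - 16)**2 = (144 - 16)**2 = 128**2 = 16384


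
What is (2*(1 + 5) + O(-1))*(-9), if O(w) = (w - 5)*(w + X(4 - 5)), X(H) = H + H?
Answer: -270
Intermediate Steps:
X(H) = 2*H
O(w) = (-5 + w)*(-2 + w) (O(w) = (w - 5)*(w + 2*(4 - 5)) = (-5 + w)*(w + 2*(-1)) = (-5 + w)*(w - 2) = (-5 + w)*(-2 + w))
(2*(1 + 5) + O(-1))*(-9) = (2*(1 + 5) + (10 + (-1)**2 - 7*(-1)))*(-9) = (2*6 + (10 + 1 + 7))*(-9) = (12 + 18)*(-9) = 30*(-9) = -270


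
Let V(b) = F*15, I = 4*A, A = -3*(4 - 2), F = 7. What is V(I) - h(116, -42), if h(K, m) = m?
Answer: 147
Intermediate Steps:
A = -6 (A = -3*2 = -6)
I = -24 (I = 4*(-6) = -24)
V(b) = 105 (V(b) = 7*15 = 105)
V(I) - h(116, -42) = 105 - 1*(-42) = 105 + 42 = 147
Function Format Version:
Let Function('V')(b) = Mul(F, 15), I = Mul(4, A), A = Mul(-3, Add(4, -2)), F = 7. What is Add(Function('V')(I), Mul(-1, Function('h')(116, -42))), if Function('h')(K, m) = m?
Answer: 147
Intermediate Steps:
A = -6 (A = Mul(-3, 2) = -6)
I = -24 (I = Mul(4, -6) = -24)
Function('V')(b) = 105 (Function('V')(b) = Mul(7, 15) = 105)
Add(Function('V')(I), Mul(-1, Function('h')(116, -42))) = Add(105, Mul(-1, -42)) = Add(105, 42) = 147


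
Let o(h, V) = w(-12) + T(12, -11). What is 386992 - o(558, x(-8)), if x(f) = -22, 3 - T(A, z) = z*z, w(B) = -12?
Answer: 387122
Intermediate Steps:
T(A, z) = 3 - z**2 (T(A, z) = 3 - z*z = 3 - z**2)
o(h, V) = -130 (o(h, V) = -12 + (3 - 1*(-11)**2) = -12 + (3 - 1*121) = -12 + (3 - 121) = -12 - 118 = -130)
386992 - o(558, x(-8)) = 386992 - 1*(-130) = 386992 + 130 = 387122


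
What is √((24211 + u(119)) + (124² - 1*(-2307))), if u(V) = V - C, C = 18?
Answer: √41995 ≈ 204.93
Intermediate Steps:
u(V) = -18 + V (u(V) = V - 1*18 = V - 18 = -18 + V)
√((24211 + u(119)) + (124² - 1*(-2307))) = √((24211 + (-18 + 119)) + (124² - 1*(-2307))) = √((24211 + 101) + (15376 + 2307)) = √(24312 + 17683) = √41995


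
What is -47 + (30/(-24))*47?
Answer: -423/4 ≈ -105.75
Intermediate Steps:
-47 + (30/(-24))*47 = -47 + (30*(-1/24))*47 = -47 - 5/4*47 = -47 - 235/4 = -423/4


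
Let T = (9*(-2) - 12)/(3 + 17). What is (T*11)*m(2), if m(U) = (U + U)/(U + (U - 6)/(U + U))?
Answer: -66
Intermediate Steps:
m(U) = 2*U/(U + (-6 + U)/(2*U)) (m(U) = (2*U)/(U + (-6 + U)/((2*U))) = (2*U)/(U + (-6 + U)*(1/(2*U))) = (2*U)/(U + (-6 + U)/(2*U)) = 2*U/(U + (-6 + U)/(2*U)))
T = -3/2 (T = (-18 - 12)/20 = -30*1/20 = -3/2 ≈ -1.5000)
(T*11)*m(2) = (-3/2*11)*(4*2²/(-6 + 2 + 2*2²)) = -66*4/(-6 + 2 + 2*4) = -66*4/(-6 + 2 + 8) = -66*4/4 = -33/2*4 = -66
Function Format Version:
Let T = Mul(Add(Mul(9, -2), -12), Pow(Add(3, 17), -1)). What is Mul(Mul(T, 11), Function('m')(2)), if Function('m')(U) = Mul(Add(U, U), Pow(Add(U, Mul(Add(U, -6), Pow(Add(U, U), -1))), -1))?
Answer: -66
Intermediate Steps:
Function('m')(U) = Mul(2, U, Pow(Add(U, Mul(Rational(1, 2), Pow(U, -1), Add(-6, U))), -1)) (Function('m')(U) = Mul(Mul(2, U), Pow(Add(U, Mul(Add(-6, U), Pow(Mul(2, U), -1))), -1)) = Mul(Mul(2, U), Pow(Add(U, Mul(Add(-6, U), Mul(Rational(1, 2), Pow(U, -1)))), -1)) = Mul(Mul(2, U), Pow(Add(U, Mul(Rational(1, 2), Pow(U, -1), Add(-6, U))), -1)) = Mul(2, U, Pow(Add(U, Mul(Rational(1, 2), Pow(U, -1), Add(-6, U))), -1)))
T = Rational(-3, 2) (T = Mul(Add(-18, -12), Pow(20, -1)) = Mul(-30, Rational(1, 20)) = Rational(-3, 2) ≈ -1.5000)
Mul(Mul(T, 11), Function('m')(2)) = Mul(Mul(Rational(-3, 2), 11), Mul(4, Pow(2, 2), Pow(Add(-6, 2, Mul(2, Pow(2, 2))), -1))) = Mul(Rational(-33, 2), Mul(4, 4, Pow(Add(-6, 2, Mul(2, 4)), -1))) = Mul(Rational(-33, 2), Mul(4, 4, Pow(Add(-6, 2, 8), -1))) = Mul(Rational(-33, 2), Mul(4, 4, Pow(4, -1))) = Mul(Rational(-33, 2), Mul(4, 4, Rational(1, 4))) = Mul(Rational(-33, 2), 4) = -66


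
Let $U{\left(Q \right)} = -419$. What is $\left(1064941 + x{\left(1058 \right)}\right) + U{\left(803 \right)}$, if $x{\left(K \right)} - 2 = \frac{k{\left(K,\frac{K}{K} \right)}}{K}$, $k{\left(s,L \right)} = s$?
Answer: $1064525$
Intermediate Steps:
$x{\left(K \right)} = 3$ ($x{\left(K \right)} = 2 + \frac{K}{K} = 2 + 1 = 3$)
$\left(1064941 + x{\left(1058 \right)}\right) + U{\left(803 \right)} = \left(1064941 + 3\right) - 419 = 1064944 - 419 = 1064525$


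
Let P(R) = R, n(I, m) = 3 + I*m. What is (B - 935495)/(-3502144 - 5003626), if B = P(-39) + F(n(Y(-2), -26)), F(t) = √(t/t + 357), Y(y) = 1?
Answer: 467767/4252885 - √358/8505770 ≈ 0.10999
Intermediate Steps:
F(t) = √358 (F(t) = √(1 + 357) = √358)
B = -39 + √358 ≈ -20.079
(B - 935495)/(-3502144 - 5003626) = ((-39 + √358) - 935495)/(-3502144 - 5003626) = (-935534 + √358)/(-8505770) = (-935534 + √358)*(-1/8505770) = 467767/4252885 - √358/8505770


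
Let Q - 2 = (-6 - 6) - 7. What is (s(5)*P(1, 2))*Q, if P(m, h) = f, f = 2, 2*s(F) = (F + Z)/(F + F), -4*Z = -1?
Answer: -357/40 ≈ -8.9250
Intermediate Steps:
Z = ¼ (Z = -¼*(-1) = ¼ ≈ 0.25000)
s(F) = (¼ + F)/(4*F) (s(F) = ((F + ¼)/(F + F))/2 = ((¼ + F)/((2*F)))/2 = ((¼ + F)*(1/(2*F)))/2 = ((¼ + F)/(2*F))/2 = (¼ + F)/(4*F))
P(m, h) = 2
Q = -17 (Q = 2 + ((-6 - 6) - 7) = 2 + (-12 - 7) = 2 - 19 = -17)
(s(5)*P(1, 2))*Q = (((1/16)*(1 + 4*5)/5)*2)*(-17) = (((1/16)*(⅕)*(1 + 20))*2)*(-17) = (((1/16)*(⅕)*21)*2)*(-17) = ((21/80)*2)*(-17) = (21/40)*(-17) = -357/40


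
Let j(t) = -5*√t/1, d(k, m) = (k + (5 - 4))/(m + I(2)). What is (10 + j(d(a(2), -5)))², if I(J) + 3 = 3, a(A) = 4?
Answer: 75 - 100*I ≈ 75.0 - 100.0*I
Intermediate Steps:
I(J) = 0 (I(J) = -3 + 3 = 0)
d(k, m) = (1 + k)/m (d(k, m) = (k + (5 - 4))/(m + 0) = (k + 1)/m = (1 + k)/m)
j(t) = -5*√t (j(t) = -5*√t*1 = -5*√t)
(10 + j(d(a(2), -5)))² = (10 - 5*√(1 + 4)*(I*√5/5))² = (10 - 5*I)²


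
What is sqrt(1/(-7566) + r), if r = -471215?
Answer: I*sqrt(26974399220106)/7566 ≈ 686.45*I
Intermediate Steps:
sqrt(1/(-7566) + r) = sqrt(1/(-7566) - 471215) = sqrt(-1/7566 - 471215) = sqrt(-3565212691/7566) = I*sqrt(26974399220106)/7566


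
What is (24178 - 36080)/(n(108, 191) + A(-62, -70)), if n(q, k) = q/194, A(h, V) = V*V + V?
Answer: -577247/234282 ≈ -2.4639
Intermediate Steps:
A(h, V) = V + V² (A(h, V) = V² + V = V + V²)
n(q, k) = q/194 (n(q, k) = q*(1/194) = q/194)
(24178 - 36080)/(n(108, 191) + A(-62, -70)) = (24178 - 36080)/((1/194)*108 - 70*(1 - 70)) = -11902/(54/97 - 70*(-69)) = -11902/(54/97 + 4830) = -11902/468564/97 = -11902*97/468564 = -577247/234282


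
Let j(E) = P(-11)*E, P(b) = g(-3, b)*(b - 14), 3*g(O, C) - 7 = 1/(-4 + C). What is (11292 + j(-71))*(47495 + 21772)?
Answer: 3198934772/3 ≈ 1.0663e+9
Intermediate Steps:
g(O, C) = 7/3 + 1/(3*(-4 + C))
P(b) = (-27 + 7*b)*(-14 + b)/(3*(-4 + b)) (P(b) = ((-27 + 7*b)/(3*(-4 + b)))*(b - 14) = ((-27 + 7*b)/(3*(-4 + b)))*(-14 + b) = (-27 + 7*b)*(-14 + b)/(3*(-4 + b)))
j(E) = -520*E/9 (j(E) = ((-27 + 7*(-11))*(-14 - 11)/(3*(-4 - 11)))*E = ((⅓)*(-27 - 77)*(-25)/(-15))*E = ((⅓)*(-1/15)*(-104)*(-25))*E = -520*E/9)
(11292 + j(-71))*(47495 + 21772) = (11292 - 520/9*(-71))*(47495 + 21772) = (11292 + 36920/9)*69267 = (138548/9)*69267 = 3198934772/3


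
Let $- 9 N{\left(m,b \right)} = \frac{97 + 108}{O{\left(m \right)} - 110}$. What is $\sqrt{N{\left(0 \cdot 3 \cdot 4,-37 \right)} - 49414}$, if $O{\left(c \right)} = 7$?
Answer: $\frac{i \sqrt{4718077019}}{309} \approx 222.29 i$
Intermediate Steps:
$N{\left(m,b \right)} = \frac{205}{927}$ ($N{\left(m,b \right)} = - \frac{\left(97 + 108\right) \frac{1}{7 - 110}}{9} = - \frac{205 \frac{1}{-103}}{9} = - \frac{205 \left(- \frac{1}{103}\right)}{9} = \left(- \frac{1}{9}\right) \left(- \frac{205}{103}\right) = \frac{205}{927}$)
$\sqrt{N{\left(0 \cdot 3 \cdot 4,-37 \right)} - 49414} = \sqrt{\frac{205}{927} - 49414} = \sqrt{- \frac{45806573}{927}} = \frac{i \sqrt{4718077019}}{309}$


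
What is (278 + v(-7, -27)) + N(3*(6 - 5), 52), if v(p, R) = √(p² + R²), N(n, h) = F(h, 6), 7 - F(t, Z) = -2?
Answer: 287 + √778 ≈ 314.89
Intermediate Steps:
F(t, Z) = 9 (F(t, Z) = 7 - 1*(-2) = 7 + 2 = 9)
N(n, h) = 9
v(p, R) = √(R² + p²)
(278 + v(-7, -27)) + N(3*(6 - 5), 52) = (278 + √((-27)² + (-7)²)) + 9 = (278 + √(729 + 49)) + 9 = (278 + √778) + 9 = 287 + √778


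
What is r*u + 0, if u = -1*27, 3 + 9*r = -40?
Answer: 129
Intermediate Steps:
r = -43/9 (r = -1/3 + (1/9)*(-40) = -1/3 - 40/9 = -43/9 ≈ -4.7778)
u = -27
r*u + 0 = -43/9*(-27) + 0 = 129 + 0 = 129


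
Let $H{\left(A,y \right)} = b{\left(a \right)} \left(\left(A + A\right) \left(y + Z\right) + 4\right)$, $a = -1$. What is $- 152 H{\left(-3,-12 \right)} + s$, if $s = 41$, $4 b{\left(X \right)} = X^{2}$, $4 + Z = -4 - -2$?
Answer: $-4215$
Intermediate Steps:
$Z = -6$ ($Z = -4 - 2 = -6$)
$b{\left(X \right)} = \frac{X^{2}}{4}$
$H{\left(A,y \right)} = 1 + \frac{A \left(-6 + y\right)}{2}$ ($H{\left(A,y \right)} = \frac{\left(-1\right)^{2}}{4} \left(\left(A + A\right) \left(y - 6\right) + 4\right) = \frac{1}{4} \cdot 1 \left(2 A \left(-6 + y\right) + 4\right) = \frac{2 A \left(-6 + y\right) + 4}{4} = \frac{4 + 2 A \left(-6 + y\right)}{4} = 1 + \frac{A \left(-6 + y\right)}{2}$)
$- 152 H{\left(-3,-12 \right)} + s = - 152 \left(1 - -9 + \frac{1}{2} \left(-3\right) \left(-12\right)\right) + 41 = - 152 \left(1 + 9 + 18\right) + 41 = \left(-152\right) 28 + 41 = -4256 + 41 = -4215$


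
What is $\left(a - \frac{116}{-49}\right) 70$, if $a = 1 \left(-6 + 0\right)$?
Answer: $- \frac{1780}{7} \approx -254.29$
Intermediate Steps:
$a = -6$ ($a = 1 \left(-6\right) = -6$)
$\left(a - \frac{116}{-49}\right) 70 = \left(-6 - \frac{116}{-49}\right) 70 = \left(-6 - - \frac{116}{49}\right) 70 = \left(-6 + \frac{116}{49}\right) 70 = \left(- \frac{178}{49}\right) 70 = - \frac{1780}{7}$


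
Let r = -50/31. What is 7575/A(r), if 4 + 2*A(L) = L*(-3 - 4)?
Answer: 234825/113 ≈ 2078.1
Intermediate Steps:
r = -50/31 (r = -50*1/31 = -50/31 ≈ -1.6129)
A(L) = -2 - 7*L/2 (A(L) = -2 + (L*(-3 - 4))/2 = -2 + (L*(-7))/2 = -2 + (-7*L)/2 = -2 - 7*L/2)
7575/A(r) = 7575/(-2 - 7/2*(-50/31)) = 7575/(-2 + 175/31) = 7575/(113/31) = 7575*(31/113) = 234825/113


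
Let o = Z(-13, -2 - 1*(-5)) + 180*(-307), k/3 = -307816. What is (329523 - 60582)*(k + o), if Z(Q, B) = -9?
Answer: -263217128697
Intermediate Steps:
k = -923448 (k = 3*(-307816) = -923448)
o = -55269 (o = -9 + 180*(-307) = -9 - 55260 = -55269)
(329523 - 60582)*(k + o) = (329523 - 60582)*(-923448 - 55269) = 268941*(-978717) = -263217128697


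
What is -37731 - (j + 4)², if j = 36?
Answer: -39331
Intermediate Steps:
-37731 - (j + 4)² = -37731 - (36 + 4)² = -37731 - 1*40² = -37731 - 1*1600 = -37731 - 1600 = -39331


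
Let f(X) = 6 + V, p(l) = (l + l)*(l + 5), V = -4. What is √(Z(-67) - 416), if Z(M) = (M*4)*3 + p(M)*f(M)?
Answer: 2*√3849 ≈ 124.08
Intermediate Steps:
p(l) = 2*l*(5 + l) (p(l) = (2*l)*(5 + l) = 2*l*(5 + l))
f(X) = 2 (f(X) = 6 - 4 = 2)
Z(M) = 12*M + 4*M*(5 + M) (Z(M) = (M*4)*3 + (2*M*(5 + M))*2 = (4*M)*3 + 4*M*(5 + M) = 12*M + 4*M*(5 + M))
√(Z(-67) - 416) = √(4*(-67)*(8 - 67) - 416) = √(4*(-67)*(-59) - 416) = √(15812 - 416) = √15396 = 2*√3849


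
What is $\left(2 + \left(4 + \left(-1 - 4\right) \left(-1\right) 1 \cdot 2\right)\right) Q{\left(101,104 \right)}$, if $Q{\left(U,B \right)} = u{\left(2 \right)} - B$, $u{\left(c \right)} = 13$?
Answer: $-1456$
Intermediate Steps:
$Q{\left(U,B \right)} = 13 - B$
$\left(2 + \left(4 + \left(-1 - 4\right) \left(-1\right) 1 \cdot 2\right)\right) Q{\left(101,104 \right)} = \left(2 + \left(4 + \left(-1 - 4\right) \left(-1\right) 1 \cdot 2\right)\right) \left(13 - 104\right) = \left(2 + \left(4 + \left(-5\right) \left(-1\right) 1 \cdot 2\right)\right) \left(13 - 104\right) = \left(2 + \left(4 + 5 \cdot 1 \cdot 2\right)\right) \left(-91\right) = \left(2 + \left(4 + 5 \cdot 2\right)\right) \left(-91\right) = \left(2 + \left(4 + 10\right)\right) \left(-91\right) = \left(2 + 14\right) \left(-91\right) = 16 \left(-91\right) = -1456$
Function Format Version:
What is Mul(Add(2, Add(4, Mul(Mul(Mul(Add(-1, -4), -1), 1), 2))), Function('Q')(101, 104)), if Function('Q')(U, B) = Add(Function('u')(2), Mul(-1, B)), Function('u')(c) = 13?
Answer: -1456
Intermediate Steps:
Function('Q')(U, B) = Add(13, Mul(-1, B))
Mul(Add(2, Add(4, Mul(Mul(Mul(Add(-1, -4), -1), 1), 2))), Function('Q')(101, 104)) = Mul(Add(2, Add(4, Mul(Mul(Mul(Add(-1, -4), -1), 1), 2))), Add(13, Mul(-1, 104))) = Mul(Add(2, Add(4, Mul(Mul(Mul(-5, -1), 1), 2))), Add(13, -104)) = Mul(Add(2, Add(4, Mul(Mul(5, 1), 2))), -91) = Mul(Add(2, Add(4, Mul(5, 2))), -91) = Mul(Add(2, Add(4, 10)), -91) = Mul(Add(2, 14), -91) = Mul(16, -91) = -1456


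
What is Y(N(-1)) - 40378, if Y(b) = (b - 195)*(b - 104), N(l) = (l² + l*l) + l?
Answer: -20396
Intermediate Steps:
N(l) = l + 2*l² (N(l) = (l² + l²) + l = 2*l² + l = l + 2*l²)
Y(b) = (-195 + b)*(-104 + b)
Y(N(-1)) - 40378 = (20280 + (-(1 + 2*(-1)))² - (-299)*(1 + 2*(-1))) - 40378 = (20280 + (-(1 - 2))² - (-299)*(1 - 2)) - 40378 = (20280 + (-1*(-1))² - (-299)*(-1)) - 40378 = (20280 + 1² - 299*1) - 40378 = (20280 + 1 - 299) - 40378 = 19982 - 40378 = -20396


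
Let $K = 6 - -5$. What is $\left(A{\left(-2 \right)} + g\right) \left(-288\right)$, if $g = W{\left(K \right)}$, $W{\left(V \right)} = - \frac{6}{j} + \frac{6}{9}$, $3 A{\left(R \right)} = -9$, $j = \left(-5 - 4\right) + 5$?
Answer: $240$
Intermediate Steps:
$j = -4$ ($j = -9 + 5 = -4$)
$K = 11$ ($K = 6 + 5 = 11$)
$A{\left(R \right)} = -3$ ($A{\left(R \right)} = \frac{1}{3} \left(-9\right) = -3$)
$W{\left(V \right)} = \frac{13}{6}$ ($W{\left(V \right)} = - \frac{6}{-4} + \frac{6}{9} = \left(-6\right) \left(- \frac{1}{4}\right) + 6 \cdot \frac{1}{9} = \frac{3}{2} + \frac{2}{3} = \frac{13}{6}$)
$g = \frac{13}{6} \approx 2.1667$
$\left(A{\left(-2 \right)} + g\right) \left(-288\right) = \left(-3 + \frac{13}{6}\right) \left(-288\right) = \left(- \frac{5}{6}\right) \left(-288\right) = 240$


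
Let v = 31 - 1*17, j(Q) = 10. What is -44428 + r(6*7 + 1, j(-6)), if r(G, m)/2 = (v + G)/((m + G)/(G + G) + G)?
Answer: -166639624/3751 ≈ -44425.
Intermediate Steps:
v = 14 (v = 31 - 17 = 14)
r(G, m) = 2*(14 + G)/(G + (G + m)/(2*G)) (r(G, m) = 2*((14 + G)/((m + G)/(G + G) + G)) = 2*((14 + G)/((G + m)/((2*G)) + G)) = 2*((14 + G)/((G + m)*(1/(2*G)) + G)) = 2*((14 + G)/((G + m)/(2*G) + G)) = 2*((14 + G)/(G + (G + m)/(2*G))) = 2*(14 + G)/(G + (G + m)/(2*G)))
-44428 + r(6*7 + 1, j(-6)) = -44428 + 4*(6*7 + 1)*(14 + (6*7 + 1))/((6*7 + 1) + 10 + 2*(6*7 + 1)²) = -44428 + 4*(42 + 1)*(14 + (42 + 1))/((42 + 1) + 10 + 2*(42 + 1)²) = -44428 + 4*43*(14 + 43)/(43 + 10 + 2*43²) = -44428 + 4*43*57/(43 + 10 + 2*1849) = -44428 + 4*43*57/(43 + 10 + 3698) = -44428 + 4*43*57/3751 = -44428 + 4*43*(1/3751)*57 = -44428 + 9804/3751 = -166639624/3751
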